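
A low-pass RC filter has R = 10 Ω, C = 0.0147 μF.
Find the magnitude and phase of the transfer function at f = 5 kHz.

Step 1 — Angular frequency: ω = 2π·5000 = 3.142e+04 rad/s.
Step 2 — Transfer function: H(jω) = 1/(1 + jωRC).
Step 3 — Denominator: 1 + jωRC = 1 + j·3.142e+04·10·1.47e-08 = 1 + j0.004618.
Step 4 — H = 1 - j0.004618.
Step 5 — Magnitude: |H| = 1 (-0.0 dB); phase: φ = -0.3°.

|H| = 1 (-0.0 dB), φ = -0.3°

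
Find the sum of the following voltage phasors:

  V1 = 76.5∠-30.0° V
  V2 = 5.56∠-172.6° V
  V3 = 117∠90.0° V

Step 1 — Convert each phasor to rectangular form:
  V1 = 76.5·(cos(-30.0°) + j·sin(-30.0°)) = 66.25 - j38.25 V
  V2 = 5.56·(cos(-172.6°) + j·sin(-172.6°)) = -5.514 - j0.7161 V
  V3 = 117·(cos(90.0°) + j·sin(90.0°)) = 0 + j117 V
Step 2 — Sum components: V_total = 60.74 + j78.03 V.
Step 3 — Convert to polar: |V_total| = 98.89 V, ∠V_total = 52.1°.

V_total = 98.89∠52.1° V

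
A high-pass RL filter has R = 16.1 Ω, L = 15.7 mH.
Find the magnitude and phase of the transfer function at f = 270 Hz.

Step 1 — Angular frequency: ω = 2π·270 = 1696 rad/s.
Step 2 — Transfer function: H(jω) = jωL/(R + jωL).
Step 3 — Numerator jωL = j·26.63; denominator R + jωL = 16.1 + j26.63.
Step 4 — H = 0.7324 + j0.4427.
Step 5 — Magnitude: |H| = 0.8558 (-1.4 dB); phase: φ = 31.2°.

|H| = 0.8558 (-1.4 dB), φ = 31.2°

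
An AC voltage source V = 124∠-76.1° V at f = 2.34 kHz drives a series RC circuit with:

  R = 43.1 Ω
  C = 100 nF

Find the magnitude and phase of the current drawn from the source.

Step 1 — Angular frequency: ω = 2π·f = 2π·2340 = 1.47e+04 rad/s.
Step 2 — Component impedances:
  R: Z = R = 43.1 Ω
  C: Z = 1/(jωC) = -j/(ω·C) = 0 - j680.1 Ω
Step 3 — Series combination: Z_total = R + C = 43.1 - j680.1 Ω = 681.5∠-86.4° Ω.
Step 4 — Source phasor: V = 124∠-76.1° V = 29.79 - j120.4 V.
Step 5 — Ohm's law: I = V / Z_total = (29.79 - j120.4) / (43.1 - j680.1) = 0.179 + j0.03245 A.
Step 6 — Convert to polar: |I| = 0.1819 A, ∠I = 10.3°.

I = 0.1819∠10.3° A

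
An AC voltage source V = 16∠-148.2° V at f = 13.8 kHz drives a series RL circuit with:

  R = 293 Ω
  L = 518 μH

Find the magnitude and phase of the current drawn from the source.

Step 1 — Angular frequency: ω = 2π·f = 2π·1.38e+04 = 8.671e+04 rad/s.
Step 2 — Component impedances:
  R: Z = R = 293 Ω
  L: Z = jωL = j·8.671e+04·0.000518 = 0 + j44.91 Ω
Step 3 — Series combination: Z_total = R + L = 293 + j44.91 Ω = 296.4∠8.7° Ω.
Step 4 — Source phasor: V = 16∠-148.2° V = -13.6 - j8.431 V.
Step 5 — Ohm's law: I = V / Z_total = (-13.6 - j8.431) / (293 + j44.91) = -0.04965 - j0.02116 A.
Step 6 — Convert to polar: |I| = 0.05398 A, ∠I = -156.9°.

I = 0.05398∠-156.9° A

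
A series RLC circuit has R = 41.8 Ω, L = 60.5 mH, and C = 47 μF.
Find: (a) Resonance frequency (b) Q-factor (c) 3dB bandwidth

Step 1 — Resonance: ω₀ = 1/√(LC) = 1/√(0.0605·4.7e-05) = 593 rad/s.
Step 2 — f₀ = ω₀/(2π) = 94.38 Hz.
Step 3 — Series Q: Q = ω₀L/R = 593·0.0605/41.8 = 0.8583.
Step 4 — Bandwidth: Δω = ω₀/Q = 690.9 rad/s; BW = Δω/(2π) = 110 Hz.

(a) f₀ = 94.38 Hz  (b) Q = 0.8583  (c) BW = 110 Hz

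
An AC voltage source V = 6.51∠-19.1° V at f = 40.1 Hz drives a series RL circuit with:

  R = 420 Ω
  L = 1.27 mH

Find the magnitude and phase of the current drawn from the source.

Step 1 — Angular frequency: ω = 2π·f = 2π·40.1 = 252 rad/s.
Step 2 — Component impedances:
  R: Z = R = 420 Ω
  L: Z = jωL = j·252·0.00127 = 0 + j0.32 Ω
Step 3 — Series combination: Z_total = R + L = 420 + j0.32 Ω = 420∠0.0° Ω.
Step 4 — Source phasor: V = 6.51∠-19.1° V = 6.152 - j2.13 V.
Step 5 — Ohm's law: I = V / Z_total = (6.152 - j2.13) / (420 + j0.32) = 0.01464 - j0.005083 A.
Step 6 — Convert to polar: |I| = 0.0155 A, ∠I = -19.1°.

I = 0.0155∠-19.1° A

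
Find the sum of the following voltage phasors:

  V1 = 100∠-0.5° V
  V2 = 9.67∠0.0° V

Step 1 — Convert each phasor to rectangular form:
  V1 = 100·(cos(-0.5°) + j·sin(-0.5°)) = 100 - j0.8727 V
  V2 = 9.67·(cos(0.0°) + j·sin(0.0°)) = 9.67 V
Step 2 — Sum components: V_total = 109.7 - j0.8727 V.
Step 3 — Convert to polar: |V_total| = 109.7 V, ∠V_total = -0.5°.

V_total = 109.7∠-0.5° V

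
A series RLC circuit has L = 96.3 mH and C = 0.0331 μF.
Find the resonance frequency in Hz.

Step 1 — Resonance condition Im(Z)=0 gives ω₀ = 1/√(LC).
Step 2 — ω₀ = 1/√(0.0963·3.31e-08) = 1.771e+04 rad/s.
Step 3 — f₀ = ω₀/(2π) = 2819 Hz.

f₀ = 2819 Hz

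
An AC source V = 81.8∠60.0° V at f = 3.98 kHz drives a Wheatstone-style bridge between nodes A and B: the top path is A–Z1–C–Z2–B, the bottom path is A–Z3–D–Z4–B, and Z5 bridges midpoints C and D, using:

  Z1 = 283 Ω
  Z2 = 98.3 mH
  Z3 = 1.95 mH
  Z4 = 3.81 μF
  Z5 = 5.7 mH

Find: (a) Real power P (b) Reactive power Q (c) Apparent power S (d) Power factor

Step 1 — Angular frequency: ω = 2π·f = 2π·3980 = 2.501e+04 rad/s.
Step 2 — Component impedances:
  Z1: Z = R = 283 Ω
  Z2: Z = jωL = j·2.501e+04·0.0983 = 0 + j2458 Ω
  Z3: Z = jωL = j·2.501e+04·0.00195 = 0 + j48.76 Ω
  Z4: Z = 1/(jωC) = -j/(ω·C) = 0 - j10.5 Ω
  Z5: Z = jωL = j·2.501e+04·0.0057 = 0 + j142.5 Ω
Step 3 — Bridge requires nodal analysis (the Z5 bridge couples midpoints C and D, so the two paths cannot be reduced to a simple series/parallel combination). Setting node B to ground and injecting 1 A at node A, the 3-node admittance system at A, C, D solves to V_A = Z_AB = 5.777 + j34.48 Ω = 34.96∠80.5° Ω.
Step 4 — Source phasor: V = 81.8∠60.0° V = 40.9 + j70.84 V.
Step 5 — Current: I = V / Z = 2.192 - j0.819 A = 2.34∠-20.5° A.
Step 6 — Complex power: S = V·I* = 31.62 + j188.8 VA.
Step 7 — Real power: P = Re(S) = 31.62 W.
Step 8 — Reactive power: Q = Im(S) = 188.8 VAR.
Step 9 — Apparent power: |S| = 191.4 VA.
Step 10 — Power factor: PF = P/|S| = 0.1652 (lagging).

(a) P = 31.62 W  (b) Q = 188.8 VAR  (c) S = 191.4 VA  (d) PF = 0.1652 (lagging)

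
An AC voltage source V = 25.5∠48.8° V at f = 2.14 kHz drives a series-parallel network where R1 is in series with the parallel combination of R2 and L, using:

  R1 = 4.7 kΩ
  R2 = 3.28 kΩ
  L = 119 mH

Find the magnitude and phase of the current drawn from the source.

Step 1 — Angular frequency: ω = 2π·f = 2π·2140 = 1.345e+04 rad/s.
Step 2 — Component impedances:
  R1: Z = R = 4700 Ω
  R2: Z = R = 3280 Ω
  L: Z = jωL = j·1.345e+04·0.119 = 0 + j1600 Ω
Step 3 — Parallel branch: R2 || L = 1/(1/R2 + 1/L) = 630.5 + j1292 Ω.
Step 4 — Series with R1: Z_total = R1 + (R2 || L) = 5331 + j1292 Ω = 5485∠13.6° Ω.
Step 5 — Source phasor: V = 25.5∠48.8° V = 16.8 + j19.19 V.
Step 6 — Ohm's law: I = V / Z_total = (16.8 + j19.19) / (5331 + j1292) = 0.0038 + j0.002678 A.
Step 7 — Convert to polar: |I| = 0.004649 A, ∠I = 35.2°.

I = 0.004649∠35.2° A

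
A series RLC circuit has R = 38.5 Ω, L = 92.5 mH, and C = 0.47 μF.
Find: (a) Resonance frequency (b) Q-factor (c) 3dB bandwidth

Step 1 — Resonance: ω₀ = 1/√(LC) = 1/√(0.0925·4.7e-07) = 4796 rad/s.
Step 2 — f₀ = ω₀/(2π) = 763.3 Hz.
Step 3 — Series Q: Q = ω₀L/R = 4796·0.0925/38.5 = 11.52.
Step 4 — Bandwidth: Δω = ω₀/Q = 416.2 rad/s; BW = Δω/(2π) = 66.24 Hz.

(a) f₀ = 763.3 Hz  (b) Q = 11.52  (c) BW = 66.24 Hz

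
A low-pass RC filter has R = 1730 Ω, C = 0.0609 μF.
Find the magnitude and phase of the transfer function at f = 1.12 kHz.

Step 1 — Angular frequency: ω = 2π·1120 = 7037 rad/s.
Step 2 — Transfer function: H(jω) = 1/(1 + jωRC).
Step 3 — Denominator: 1 + jωRC = 1 + j·7037·1730·6.09e-08 = 1 + j0.7414.
Step 4 — H = 0.6453 - j0.4784.
Step 5 — Magnitude: |H| = 0.8033 (-1.9 dB); phase: φ = -36.6°.

|H| = 0.8033 (-1.9 dB), φ = -36.6°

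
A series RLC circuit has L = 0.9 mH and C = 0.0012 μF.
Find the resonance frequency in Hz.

Step 1 — Resonance condition Im(Z)=0 gives ω₀ = 1/√(LC).
Step 2 — ω₀ = 1/√(0.0009·1.2e-09) = 9.623e+05 rad/s.
Step 3 — f₀ = ω₀/(2π) = 1.531e+05 Hz.

f₀ = 1.531e+05 Hz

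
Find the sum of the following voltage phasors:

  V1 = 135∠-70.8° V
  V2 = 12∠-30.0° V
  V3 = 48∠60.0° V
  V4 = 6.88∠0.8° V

Step 1 — Convert each phasor to rectangular form:
  V1 = 135·(cos(-70.8°) + j·sin(-70.8°)) = 44.4 - j127.5 V
  V2 = 12·(cos(-30.0°) + j·sin(-30.0°)) = 10.39 - j6 V
  V3 = 48·(cos(60.0°) + j·sin(60.0°)) = 24 + j41.57 V
  V4 = 6.88·(cos(0.8°) + j·sin(0.8°)) = 6.879 + j0.09606 V
Step 2 — Sum components: V_total = 85.67 - j91.83 V.
Step 3 — Convert to polar: |V_total| = 125.6 V, ∠V_total = -47.0°.

V_total = 125.6∠-47.0° V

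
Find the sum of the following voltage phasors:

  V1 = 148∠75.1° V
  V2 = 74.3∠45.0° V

Step 1 — Convert each phasor to rectangular form:
  V1 = 148·(cos(75.1°) + j·sin(75.1°)) = 38.06 + j143 V
  V2 = 74.3·(cos(45.0°) + j·sin(45.0°)) = 52.54 + j52.54 V
Step 2 — Sum components: V_total = 90.59 + j195.6 V.
Step 3 — Convert to polar: |V_total| = 215.5 V, ∠V_total = 65.1°.

V_total = 215.5∠65.1° V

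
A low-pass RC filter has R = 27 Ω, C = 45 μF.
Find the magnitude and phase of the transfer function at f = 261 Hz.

Step 1 — Angular frequency: ω = 2π·261 = 1640 rad/s.
Step 2 — Transfer function: H(jω) = 1/(1 + jωRC).
Step 3 — Denominator: 1 + jωRC = 1 + j·1640·27·4.5e-05 = 1 + j1.992.
Step 4 — H = 0.2012 - j0.4009.
Step 5 — Magnitude: |H| = 0.4486 (-7.0 dB); phase: φ = -63.3°.

|H| = 0.4486 (-7.0 dB), φ = -63.3°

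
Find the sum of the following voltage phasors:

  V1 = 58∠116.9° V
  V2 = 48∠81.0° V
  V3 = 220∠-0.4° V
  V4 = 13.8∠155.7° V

Step 1 — Convert each phasor to rectangular form:
  V1 = 58·(cos(116.9°) + j·sin(116.9°)) = -26.24 + j51.72 V
  V2 = 48·(cos(81.0°) + j·sin(81.0°)) = 7.509 + j47.41 V
  V3 = 220·(cos(-0.4°) + j·sin(-0.4°)) = 220 - j1.536 V
  V4 = 13.8·(cos(155.7°) + j·sin(155.7°)) = -12.58 + j5.679 V
Step 2 — Sum components: V_total = 188.7 + j103.3 V.
Step 3 — Convert to polar: |V_total| = 215.1 V, ∠V_total = 28.7°.

V_total = 215.1∠28.7° V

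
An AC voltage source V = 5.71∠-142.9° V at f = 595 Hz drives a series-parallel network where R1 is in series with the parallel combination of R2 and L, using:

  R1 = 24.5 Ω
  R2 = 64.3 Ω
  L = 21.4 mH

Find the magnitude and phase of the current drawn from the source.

Step 1 — Angular frequency: ω = 2π·f = 2π·595 = 3738 rad/s.
Step 2 — Component impedances:
  R1: Z = R = 24.5 Ω
  R2: Z = R = 64.3 Ω
  L: Z = jωL = j·3738·0.0214 = 0 + j80 Ω
Step 3 — Parallel branch: R2 || L = 1/(1/R2 + 1/L) = 39.07 + j31.4 Ω.
Step 4 — Series with R1: Z_total = R1 + (R2 || L) = 63.57 + j31.4 Ω = 70.9∠26.3° Ω.
Step 5 — Source phasor: V = 5.71∠-142.9° V = -4.554 - j3.444 V.
Step 6 — Ohm's law: I = V / Z_total = (-4.554 - j3.444) / (63.57 + j31.4) = -0.07911 - j0.01511 A.
Step 7 — Convert to polar: |I| = 0.08054 A, ∠I = -169.2°.

I = 0.08054∠-169.2° A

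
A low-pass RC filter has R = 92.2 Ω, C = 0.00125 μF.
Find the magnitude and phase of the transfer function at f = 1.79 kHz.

Step 1 — Angular frequency: ω = 2π·1790 = 1.125e+04 rad/s.
Step 2 — Transfer function: H(jω) = 1/(1 + jωRC).
Step 3 — Denominator: 1 + jωRC = 1 + j·1.125e+04·92.2·1.25e-09 = 1 + j0.001296.
Step 4 — H = 1 - j0.001296.
Step 5 — Magnitude: |H| = 1 (-0.0 dB); phase: φ = -0.1°.

|H| = 1 (-0.0 dB), φ = -0.1°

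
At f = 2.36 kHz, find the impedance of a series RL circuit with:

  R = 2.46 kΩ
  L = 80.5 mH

Step 1 — Angular frequency: ω = 2π·f = 2π·2360 = 1.483e+04 rad/s.
Step 2 — Component impedances:
  R: Z = R = 2460 Ω
  L: Z = jωL = j·1.483e+04·0.0805 = 0 + j1194 Ω
Step 3 — Series combination: Z_total = R + L = 2460 + j1194 Ω = 2734∠25.9° Ω.

Z = 2460 + j1194 Ω = 2734∠25.9° Ω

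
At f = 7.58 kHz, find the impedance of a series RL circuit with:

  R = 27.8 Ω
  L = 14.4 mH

Step 1 — Angular frequency: ω = 2π·f = 2π·7580 = 4.763e+04 rad/s.
Step 2 — Component impedances:
  R: Z = R = 27.8 Ω
  L: Z = jωL = j·4.763e+04·0.0144 = 0 + j685.8 Ω
Step 3 — Series combination: Z_total = R + L = 27.8 + j685.8 Ω = 686.4∠87.7° Ω.

Z = 27.8 + j685.8 Ω = 686.4∠87.7° Ω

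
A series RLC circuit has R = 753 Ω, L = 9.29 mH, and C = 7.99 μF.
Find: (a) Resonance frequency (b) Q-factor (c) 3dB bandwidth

Step 1 — Resonance condition Im(Z)=0 gives ω₀ = 1/√(LC).
Step 2 — ω₀ = 1/√(0.00929·7.99e-06) = 3670 rad/s.
Step 3 — f₀ = ω₀/(2π) = 584.2 Hz.
Step 4 — Series Q: Q = ω₀L/R = 3670·0.00929/753 = 0.04528.
Step 5 — 3dB bandwidth: Δω = ω₀/Q = 8.105e+04 rad/s; BW = Δω/(2π) = 1.29e+04 Hz.

(a) f₀ = 584.2 Hz  (b) Q = 0.04528  (c) BW = 1.29e+04 Hz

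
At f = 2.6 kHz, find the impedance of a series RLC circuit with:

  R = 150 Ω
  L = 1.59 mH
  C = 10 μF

Step 1 — Angular frequency: ω = 2π·f = 2π·2600 = 1.634e+04 rad/s.
Step 2 — Component impedances:
  R: Z = R = 150 Ω
  L: Z = jωL = j·1.634e+04·0.00159 = 0 + j25.97 Ω
  C: Z = 1/(jωC) = -j/(ω·C) = 0 - j6.121 Ω
Step 3 — Series combination: Z_total = R + L + C = 150 + j19.85 Ω = 151.3∠7.5° Ω.

Z = 150 + j19.85 Ω = 151.3∠7.5° Ω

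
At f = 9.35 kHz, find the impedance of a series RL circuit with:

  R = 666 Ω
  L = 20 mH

Step 1 — Angular frequency: ω = 2π·f = 2π·9350 = 5.875e+04 rad/s.
Step 2 — Component impedances:
  R: Z = R = 666 Ω
  L: Z = jωL = j·5.875e+04·0.02 = 0 + j1175 Ω
Step 3 — Series combination: Z_total = R + L = 666 + j1175 Ω = 1351∠60.5° Ω.

Z = 666 + j1175 Ω = 1351∠60.5° Ω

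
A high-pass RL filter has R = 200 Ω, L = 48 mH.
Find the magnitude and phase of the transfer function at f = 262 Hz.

Step 1 — Angular frequency: ω = 2π·262 = 1646 rad/s.
Step 2 — Transfer function: H(jω) = jωL/(R + jωL).
Step 3 — Numerator jωL = j·79.02; denominator R + jωL = 200 + j79.02.
Step 4 — H = 0.135 + j0.3417.
Step 5 — Magnitude: |H| = 0.3674 (-8.7 dB); phase: φ = 68.4°.

|H| = 0.3674 (-8.7 dB), φ = 68.4°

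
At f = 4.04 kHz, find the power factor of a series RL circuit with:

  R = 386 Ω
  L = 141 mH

Step 1 — Angular frequency: ω = 2π·f = 2π·4040 = 2.538e+04 rad/s.
Step 2 — Component impedances:
  R: Z = R = 386 Ω
  L: Z = jωL = j·2.538e+04·0.141 = 0 + j3579 Ω
Step 3 — Series combination: Z_total = R + L = 386 + j3579 Ω = 3600∠83.8° Ω.
Step 4 — Power factor: PF = cos(φ) = Re(Z)/|Z| = 386/3600 = 0.1072.
Step 5 — Type: Im(Z) = 3579 ⇒ lagging (phase φ = 83.8°).

PF = 0.1072 (lagging, φ = 83.8°)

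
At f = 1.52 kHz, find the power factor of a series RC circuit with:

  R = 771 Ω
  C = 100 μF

Step 1 — Angular frequency: ω = 2π·f = 2π·1520 = 9550 rad/s.
Step 2 — Component impedances:
  R: Z = R = 771 Ω
  C: Z = 1/(jωC) = -j/(ω·C) = 0 - j1.047 Ω
Step 3 — Series combination: Z_total = R + C = 771 - j1.047 Ω = 771∠-0.1° Ω.
Step 4 — Power factor: PF = cos(φ) = Re(Z)/|Z| = 771/771 = 1.
Step 5 — Type: Im(Z) = -1.047 ⇒ leading (phase φ = -0.1°).

PF = 1 (leading, φ = -0.1°)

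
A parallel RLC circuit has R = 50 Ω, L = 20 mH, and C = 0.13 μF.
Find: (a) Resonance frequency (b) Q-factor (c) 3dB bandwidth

Step 1 — Resonance: ω₀ = 1/√(LC) = 1/√(0.02·1.3e-07) = 1.961e+04 rad/s.
Step 2 — f₀ = ω₀/(2π) = 3121 Hz.
Step 3 — Parallel Q: Q = R/(ω₀L) = 50/(1.961e+04·0.02) = 0.1275.
Step 4 — Bandwidth: Δω = ω₀/Q = 1.538e+05 rad/s; BW = Δω/(2π) = 2.449e+04 Hz.

(a) f₀ = 3121 Hz  (b) Q = 0.1275  (c) BW = 2.449e+04 Hz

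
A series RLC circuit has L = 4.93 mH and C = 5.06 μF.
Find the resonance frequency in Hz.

Step 1 — Resonance condition Im(Z)=0 gives ω₀ = 1/√(LC).
Step 2 — ω₀ = 1/√(0.00493·5.06e-06) = 6331 rad/s.
Step 3 — f₀ = ω₀/(2π) = 1008 Hz.

f₀ = 1008 Hz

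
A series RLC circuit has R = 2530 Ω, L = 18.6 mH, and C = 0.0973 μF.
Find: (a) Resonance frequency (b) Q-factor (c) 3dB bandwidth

Step 1 — Resonance condition Im(Z)=0 gives ω₀ = 1/√(LC).
Step 2 — ω₀ = 1/√(0.0186·9.73e-08) = 2.351e+04 rad/s.
Step 3 — f₀ = ω₀/(2π) = 3741 Hz.
Step 4 — Series Q: Q = ω₀L/R = 2.351e+04·0.0186/2530 = 0.1728.
Step 5 — 3dB bandwidth: Δω = ω₀/Q = 1.36e+05 rad/s; BW = Δω/(2π) = 2.165e+04 Hz.

(a) f₀ = 3741 Hz  (b) Q = 0.1728  (c) BW = 2.165e+04 Hz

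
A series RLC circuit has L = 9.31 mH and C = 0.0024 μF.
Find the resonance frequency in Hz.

Step 1 — Resonance condition Im(Z)=0 gives ω₀ = 1/√(LC).
Step 2 — ω₀ = 1/√(0.00931·2.4e-09) = 2.116e+05 rad/s.
Step 3 — f₀ = ω₀/(2π) = 3.367e+04 Hz.

f₀ = 3.367e+04 Hz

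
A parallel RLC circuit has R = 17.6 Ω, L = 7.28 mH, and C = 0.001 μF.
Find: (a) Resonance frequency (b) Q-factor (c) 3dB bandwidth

Step 1 — Resonance: ω₀ = 1/√(LC) = 1/√(0.00728·1e-09) = 3.706e+05 rad/s.
Step 2 — f₀ = ω₀/(2π) = 5.899e+04 Hz.
Step 3 — Parallel Q: Q = R/(ω₀L) = 17.6/(3.706e+05·0.00728) = 0.006523.
Step 4 — Bandwidth: Δω = ω₀/Q = 5.682e+07 rad/s; BW = Δω/(2π) = 9.043e+06 Hz.

(a) f₀ = 5.899e+04 Hz  (b) Q = 0.006523  (c) BW = 9.043e+06 Hz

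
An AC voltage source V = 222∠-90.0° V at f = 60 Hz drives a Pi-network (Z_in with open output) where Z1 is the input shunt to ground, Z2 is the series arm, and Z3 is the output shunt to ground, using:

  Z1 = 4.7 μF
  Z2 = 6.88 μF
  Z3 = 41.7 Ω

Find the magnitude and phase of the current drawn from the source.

Step 1 — Angular frequency: ω = 2π·f = 2π·60 = 377 rad/s.
Step 2 — Component impedances:
  Z1: Z = 1/(jωC) = -j/(ω·C) = 0 - j564.4 Ω
  Z2: Z = 1/(jωC) = -j/(ω·C) = 0 - j385.5 Ω
  Z3: Z = R = 41.7 Ω
Step 3 — With open output, the series arm Z2 and the output shunt Z3 appear in series to ground: Z2 + Z3 = 41.7 - j385.5 Ω.
Step 4 — Parallel with input shunt Z1: Z_in = Z1 || (Z2 + Z3) = 14.69 - j229.7 Ω = 230.2∠-86.3° Ω.
Step 5 — Source phasor: V = 222∠-90.0° V = 0 - j222 V.
Step 6 — Ohm's law: I = V / Z_total = (0 - j222) / (14.69 - j229.7) = 0.9625 - j0.06156 A.
Step 7 — Convert to polar: |I| = 0.9645 A, ∠I = -3.7°.

I = 0.9645∠-3.7° A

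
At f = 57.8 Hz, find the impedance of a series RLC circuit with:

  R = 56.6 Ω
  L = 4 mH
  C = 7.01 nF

Step 1 — Angular frequency: ω = 2π·f = 2π·57.8 = 363.2 rad/s.
Step 2 — Component impedances:
  R: Z = R = 56.6 Ω
  L: Z = jωL = j·363.2·0.004 = 0 + j1.453 Ω
  C: Z = 1/(jωC) = -j/(ω·C) = 0 - j3.928e+05 Ω
Step 3 — Series combination: Z_total = R + L + C = 56.6 - j3.928e+05 Ω = 3.928e+05∠-90.0° Ω.

Z = 56.6 - j3.928e+05 Ω = 3.928e+05∠-90.0° Ω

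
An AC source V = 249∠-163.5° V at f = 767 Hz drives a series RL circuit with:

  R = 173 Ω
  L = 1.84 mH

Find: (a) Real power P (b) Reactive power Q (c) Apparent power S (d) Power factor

Step 1 — Angular frequency: ω = 2π·f = 2π·767 = 4819 rad/s.
Step 2 — Component impedances:
  R: Z = R = 173 Ω
  L: Z = jωL = j·4819·0.00184 = 0 + j8.867 Ω
Step 3 — Series combination: Z_total = R + L = 173 + j8.867 Ω = 173.2∠2.9° Ω.
Step 4 — Source phasor: V = 249∠-163.5° V = -238.7 - j70.72 V.
Step 5 — Current: I = V / Z = -1.397 - j0.3372 A = 1.437∠-166.4° A.
Step 6 — Complex power: S = V·I* = 357.4 + j18.32 VA.
Step 7 — Real power: P = Re(S) = 357.4 W.
Step 8 — Reactive power: Q = Im(S) = 18.32 VAR.
Step 9 — Apparent power: |S| = 357.9 VA.
Step 10 — Power factor: PF = P/|S| = 0.9987 (lagging).

(a) P = 357.4 W  (b) Q = 18.32 VAR  (c) S = 357.9 VA  (d) PF = 0.9987 (lagging)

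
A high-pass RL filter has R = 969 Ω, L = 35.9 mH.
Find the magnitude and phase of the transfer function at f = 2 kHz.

Step 1 — Angular frequency: ω = 2π·2000 = 1.257e+04 rad/s.
Step 2 — Transfer function: H(jω) = jωL/(R + jωL).
Step 3 — Numerator jωL = j·451.1; denominator R + jωL = 969 + j451.1.
Step 4 — H = 0.1781 + j0.3826.
Step 5 — Magnitude: |H| = 0.4221 (-7.5 dB); phase: φ = 65.0°.

|H| = 0.4221 (-7.5 dB), φ = 65.0°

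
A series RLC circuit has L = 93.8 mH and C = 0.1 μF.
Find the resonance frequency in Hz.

Step 1 — Resonance condition Im(Z)=0 gives ω₀ = 1/√(LC).
Step 2 — ω₀ = 1/√(0.0938·1e-07) = 1.033e+04 rad/s.
Step 3 — f₀ = ω₀/(2π) = 1643 Hz.

f₀ = 1643 Hz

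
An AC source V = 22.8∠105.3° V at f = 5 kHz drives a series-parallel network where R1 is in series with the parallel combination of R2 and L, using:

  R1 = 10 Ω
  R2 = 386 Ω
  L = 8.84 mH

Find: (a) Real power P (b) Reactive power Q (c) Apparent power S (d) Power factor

Step 1 — Angular frequency: ω = 2π·f = 2π·5000 = 3.142e+04 rad/s.
Step 2 — Component impedances:
  R1: Z = R = 10 Ω
  R2: Z = R = 386 Ω
  L: Z = jωL = j·3.142e+04·0.00884 = 0 + j277.7 Ω
Step 3 — Parallel branch: R2 || L = 1/(1/R2 + 1/L) = 131.7 + j183 Ω.
Step 4 — Series with R1: Z_total = R1 + (R2 || L) = 141.7 + j183 Ω = 231.4∠52.3° Ω.
Step 5 — Source phasor: V = 22.8∠105.3° V = -6.016 + j21.99 V.
Step 6 — Current: I = V / Z = 0.05923 + j0.07873 A = 0.09852∠53.0° A.
Step 7 — Complex power: S = V·I* = 1.375 + j1.776 VA.
Step 8 — Real power: P = Re(S) = 1.375 W.
Step 9 — Reactive power: Q = Im(S) = 1.776 VAR.
Step 10 — Apparent power: |S| = 2.246 VA.
Step 11 — Power factor: PF = P/|S| = 0.6121 (lagging).

(a) P = 1.375 W  (b) Q = 1.776 VAR  (c) S = 2.246 VA  (d) PF = 0.6121 (lagging)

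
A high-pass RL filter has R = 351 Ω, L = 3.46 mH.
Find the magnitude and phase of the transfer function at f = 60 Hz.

Step 1 — Angular frequency: ω = 2π·60 = 377 rad/s.
Step 2 — Transfer function: H(jω) = jωL/(R + jωL).
Step 3 — Numerator jωL = j·1.304; denominator R + jωL = 351 + j1.304.
Step 4 — H = 1.381e-05 + j0.003716.
Step 5 — Magnitude: |H| = 0.003716 (-48.6 dB); phase: φ = 89.8°.

|H| = 0.003716 (-48.6 dB), φ = 89.8°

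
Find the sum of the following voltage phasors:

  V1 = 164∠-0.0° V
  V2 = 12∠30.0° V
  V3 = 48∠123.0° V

Step 1 — Convert each phasor to rectangular form:
  V1 = 164·(cos(-0.0°) + j·sin(-0.0°)) = 164 V
  V2 = 12·(cos(30.0°) + j·sin(30.0°)) = 10.39 + j6 V
  V3 = 48·(cos(123.0°) + j·sin(123.0°)) = -26.14 + j40.26 V
Step 2 — Sum components: V_total = 148.2 + j46.26 V.
Step 3 — Convert to polar: |V_total| = 155.3 V, ∠V_total = 17.3°.

V_total = 155.3∠17.3° V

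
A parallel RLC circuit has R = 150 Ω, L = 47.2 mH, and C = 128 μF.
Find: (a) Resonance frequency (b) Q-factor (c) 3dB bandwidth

Step 1 — Resonance: ω₀ = 1/√(LC) = 1/√(0.0472·0.000128) = 406.8 rad/s.
Step 2 — f₀ = ω₀/(2π) = 64.75 Hz.
Step 3 — Parallel Q: Q = R/(ω₀L) = 150/(406.8·0.0472) = 7.811.
Step 4 — Bandwidth: Δω = ω₀/Q = 52.08 rad/s; BW = Δω/(2π) = 8.289 Hz.

(a) f₀ = 64.75 Hz  (b) Q = 7.811  (c) BW = 8.289 Hz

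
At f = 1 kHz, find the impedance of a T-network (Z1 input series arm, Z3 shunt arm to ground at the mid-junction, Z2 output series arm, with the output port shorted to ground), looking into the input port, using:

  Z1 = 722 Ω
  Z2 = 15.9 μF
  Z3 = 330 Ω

Step 1 — Angular frequency: ω = 2π·f = 2π·1000 = 6283 rad/s.
Step 2 — Component impedances:
  Z1: Z = R = 722 Ω
  Z2: Z = 1/(jωC) = -j/(ω·C) = 0 - j10.01 Ω
  Z3: Z = R = 330 Ω
Step 3 — With the output port shorted to ground, the output series arm Z2 runs from the junction to ground; the shunt arm Z3 also runs from the junction to ground. They appear in parallel: Z3 || Z2 = 0.3033 - j10 Ω.
Step 4 — Series with input arm Z1: Z_in = Z1 + (Z3 || Z2) = 722.3 - j10 Ω = 722.4∠-0.8° Ω.

Z = 722.3 - j10 Ω = 722.4∠-0.8° Ω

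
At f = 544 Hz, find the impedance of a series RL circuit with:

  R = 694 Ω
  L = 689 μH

Step 1 — Angular frequency: ω = 2π·f = 2π·544 = 3418 rad/s.
Step 2 — Component impedances:
  R: Z = R = 694 Ω
  L: Z = jωL = j·3418·0.000689 = 0 + j2.355 Ω
Step 3 — Series combination: Z_total = R + L = 694 + j2.355 Ω = 694∠0.2° Ω.

Z = 694 + j2.355 Ω = 694∠0.2° Ω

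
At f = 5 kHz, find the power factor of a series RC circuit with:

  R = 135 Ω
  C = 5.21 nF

Step 1 — Angular frequency: ω = 2π·f = 2π·5000 = 3.142e+04 rad/s.
Step 2 — Component impedances:
  R: Z = R = 135 Ω
  C: Z = 1/(jωC) = -j/(ω·C) = 0 - j6110 Ω
Step 3 — Series combination: Z_total = R + C = 135 - j6110 Ω = 6111∠-88.7° Ω.
Step 4 — Power factor: PF = cos(φ) = Re(Z)/|Z| = 135/6111 = 0.02209.
Step 5 — Type: Im(Z) = -6110 ⇒ leading (phase φ = -88.7°).

PF = 0.02209 (leading, φ = -88.7°)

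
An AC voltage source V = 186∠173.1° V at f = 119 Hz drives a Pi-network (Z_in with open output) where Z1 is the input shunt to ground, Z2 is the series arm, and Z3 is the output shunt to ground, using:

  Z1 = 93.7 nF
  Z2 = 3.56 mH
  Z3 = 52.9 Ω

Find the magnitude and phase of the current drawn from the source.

Step 1 — Angular frequency: ω = 2π·f = 2π·119 = 747.7 rad/s.
Step 2 — Component impedances:
  Z1: Z = 1/(jωC) = -j/(ω·C) = 0 - j1.427e+04 Ω
  Z2: Z = jωL = j·747.7·0.00356 = 0 + j2.662 Ω
  Z3: Z = R = 52.9 Ω
Step 3 — With open output, the series arm Z2 and the output shunt Z3 appear in series to ground: Z2 + Z3 = 52.9 + j2.662 Ω.
Step 4 — Parallel with input shunt Z1: Z_in = Z1 || (Z2 + Z3) = 52.92 + j2.466 Ω = 52.98∠2.7° Ω.
Step 5 — Source phasor: V = 186∠173.1° V = -184.7 + j22.35 V.
Step 6 — Ohm's law: I = V / Z_total = (-184.7 + j22.35) / (52.92 + j2.466) = -3.462 + j0.5836 A.
Step 7 — Convert to polar: |I| = 3.511 A, ∠I = 170.4°.

I = 3.511∠170.4° A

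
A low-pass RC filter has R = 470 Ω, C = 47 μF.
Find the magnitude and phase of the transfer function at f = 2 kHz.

Step 1 — Angular frequency: ω = 2π·2000 = 1.257e+04 rad/s.
Step 2 — Transfer function: H(jω) = 1/(1 + jωRC).
Step 3 — Denominator: 1 + jωRC = 1 + j·1.257e+04·470·4.7e-05 = 1 + j277.6.
Step 4 — H = 1.298e-05 - j0.003602.
Step 5 — Magnitude: |H| = 0.003602 (-48.9 dB); phase: φ = -89.8°.

|H| = 0.003602 (-48.9 dB), φ = -89.8°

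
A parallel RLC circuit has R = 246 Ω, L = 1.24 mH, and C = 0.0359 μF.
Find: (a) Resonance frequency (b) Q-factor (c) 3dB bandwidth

Step 1 — Resonance: ω₀ = 1/√(LC) = 1/√(0.00124·3.59e-08) = 1.499e+05 rad/s.
Step 2 — f₀ = ω₀/(2π) = 2.385e+04 Hz.
Step 3 — Parallel Q: Q = R/(ω₀L) = 246/(1.499e+05·0.00124) = 1.324.
Step 4 — Bandwidth: Δω = ω₀/Q = 1.132e+05 rad/s; BW = Δω/(2π) = 1.802e+04 Hz.

(a) f₀ = 2.385e+04 Hz  (b) Q = 1.324  (c) BW = 1.802e+04 Hz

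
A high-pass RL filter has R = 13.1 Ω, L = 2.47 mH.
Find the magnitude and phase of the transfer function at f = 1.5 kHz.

Step 1 — Angular frequency: ω = 2π·1500 = 9425 rad/s.
Step 2 — Transfer function: H(jω) = jωL/(R + jωL).
Step 3 — Numerator jωL = j·23.28; denominator R + jωL = 13.1 + j23.28.
Step 4 — H = 0.7595 + j0.4274.
Step 5 — Magnitude: |H| = 0.8715 (-1.2 dB); phase: φ = 29.4°.

|H| = 0.8715 (-1.2 dB), φ = 29.4°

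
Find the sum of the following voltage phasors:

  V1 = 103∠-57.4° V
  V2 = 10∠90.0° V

Step 1 — Convert each phasor to rectangular form:
  V1 = 103·(cos(-57.4°) + j·sin(-57.4°)) = 55.49 - j86.77 V
  V2 = 10·(cos(90.0°) + j·sin(90.0°)) = 0 + j10 V
Step 2 — Sum components: V_total = 55.49 - j76.77 V.
Step 3 — Convert to polar: |V_total| = 94.73 V, ∠V_total = -54.1°.

V_total = 94.73∠-54.1° V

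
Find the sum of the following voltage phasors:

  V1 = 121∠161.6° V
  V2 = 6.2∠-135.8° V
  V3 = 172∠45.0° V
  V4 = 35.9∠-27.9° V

Step 1 — Convert each phasor to rectangular form:
  V1 = 121·(cos(161.6°) + j·sin(161.6°)) = -114.8 + j38.19 V
  V2 = 6.2·(cos(-135.8°) + j·sin(-135.8°)) = -4.445 - j4.322 V
  V3 = 172·(cos(45.0°) + j·sin(45.0°)) = 121.6 + j121.6 V
  V4 = 35.9·(cos(-27.9°) + j·sin(-27.9°)) = 31.73 - j16.8 V
Step 2 — Sum components: V_total = 34.09 + j138.7 V.
Step 3 — Convert to polar: |V_total| = 142.8 V, ∠V_total = 76.2°.

V_total = 142.8∠76.2° V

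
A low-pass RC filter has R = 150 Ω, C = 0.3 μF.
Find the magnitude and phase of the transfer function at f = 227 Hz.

Step 1 — Angular frequency: ω = 2π·227 = 1426 rad/s.
Step 2 — Transfer function: H(jω) = 1/(1 + jωRC).
Step 3 — Denominator: 1 + jωRC = 1 + j·1426·150·3e-07 = 1 + j0.06418.
Step 4 — H = 0.9959 - j0.06392.
Step 5 — Magnitude: |H| = 0.9979 (-0.0 dB); phase: φ = -3.7°.

|H| = 0.9979 (-0.0 dB), φ = -3.7°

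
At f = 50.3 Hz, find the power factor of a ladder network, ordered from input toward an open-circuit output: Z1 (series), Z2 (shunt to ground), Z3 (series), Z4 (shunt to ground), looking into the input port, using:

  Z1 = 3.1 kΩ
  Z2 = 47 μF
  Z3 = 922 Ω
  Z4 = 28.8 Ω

Step 1 — Angular frequency: ω = 2π·f = 2π·50.3 = 316 rad/s.
Step 2 — Component impedances:
  Z1: Z = R = 3100 Ω
  Z2: Z = 1/(jωC) = -j/(ω·C) = 0 - j67.32 Ω
  Z3: Z = R = 922 Ω
  Z4: Z = R = 28.8 Ω
Step 3 — Ladder network (open output): work backward from the far end, alternating series and parallel combinations. Z_in = 3105 - j66.99 Ω = 3105∠-1.2° Ω.
Step 4 — Power factor: PF = cos(φ) = Re(Z)/|Z| = 3104.74/3105.47 = 0.9998.
Step 5 — Type: Im(Z) = -66.99 ⇒ leading (phase φ = -1.2°).

PF = 0.9998 (leading, φ = -1.2°)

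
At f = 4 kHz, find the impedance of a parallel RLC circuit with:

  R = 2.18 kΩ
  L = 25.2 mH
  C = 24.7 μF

Step 1 — Angular frequency: ω = 2π·f = 2π·4000 = 2.513e+04 rad/s.
Step 2 — Component impedances:
  R: Z = R = 2180 Ω
  L: Z = jωL = j·2.513e+04·0.0252 = 0 + j633.3 Ω
  C: Z = 1/(jωC) = -j/(ω·C) = 0 - j1.611 Ω
Step 3 — Parallel combination: 1/Z_total = 1/R + 1/L + 1/C; Z_total = 0.001196 - j1.615 Ω = 1.615∠-90.0° Ω.

Z = 0.001196 - j1.615 Ω = 1.615∠-90.0° Ω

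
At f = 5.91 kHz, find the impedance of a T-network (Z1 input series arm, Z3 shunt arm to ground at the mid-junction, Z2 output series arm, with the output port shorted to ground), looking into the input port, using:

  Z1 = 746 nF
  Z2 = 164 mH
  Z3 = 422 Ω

Step 1 — Angular frequency: ω = 2π·f = 2π·5910 = 3.713e+04 rad/s.
Step 2 — Component impedances:
  Z1: Z = 1/(jωC) = -j/(ω·C) = 0 - j36.1 Ω
  Z2: Z = jωL = j·3.713e+04·0.164 = 0 + j6090 Ω
  Z3: Z = R = 422 Ω
Step 3 — With the output port shorted to ground, the output series arm Z2 runs from the junction to ground; the shunt arm Z3 also runs from the junction to ground. They appear in parallel: Z3 || Z2 = 420 + j29.1 Ω.
Step 4 — Series with input arm Z1: Z_in = Z1 + (Z3 || Z2) = 420 - j6.996 Ω = 420∠-1.0° Ω.

Z = 420 - j6.996 Ω = 420∠-1.0° Ω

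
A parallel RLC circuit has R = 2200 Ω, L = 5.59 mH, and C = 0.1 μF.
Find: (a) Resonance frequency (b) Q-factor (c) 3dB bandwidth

Step 1 — Resonance: ω₀ = 1/√(LC) = 1/√(0.00559·1e-07) = 4.23e+04 rad/s.
Step 2 — f₀ = ω₀/(2π) = 6732 Hz.
Step 3 — Parallel Q: Q = R/(ω₀L) = 2200/(4.23e+04·0.00559) = 9.305.
Step 4 — Bandwidth: Δω = ω₀/Q = 4545 rad/s; BW = Δω/(2π) = 723.4 Hz.

(a) f₀ = 6732 Hz  (b) Q = 9.305  (c) BW = 723.4 Hz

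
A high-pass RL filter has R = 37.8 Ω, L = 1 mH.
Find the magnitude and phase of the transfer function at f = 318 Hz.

Step 1 — Angular frequency: ω = 2π·318 = 1998 rad/s.
Step 2 — Transfer function: H(jω) = jωL/(R + jωL).
Step 3 — Numerator jωL = j·1.998; denominator R + jωL = 37.8 + j1.998.
Step 4 — H = 0.002786 + j0.05271.
Step 5 — Magnitude: |H| = 0.05278 (-25.5 dB); phase: φ = 87.0°.

|H| = 0.05278 (-25.5 dB), φ = 87.0°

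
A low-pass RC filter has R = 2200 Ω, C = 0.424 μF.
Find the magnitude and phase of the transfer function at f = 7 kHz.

Step 1 — Angular frequency: ω = 2π·7000 = 4.398e+04 rad/s.
Step 2 — Transfer function: H(jω) = 1/(1 + jωRC).
Step 3 — Denominator: 1 + jωRC = 1 + j·4.398e+04·2200·4.24e-07 = 1 + j41.03.
Step 4 — H = 0.0005938 - j0.02436.
Step 5 — Magnitude: |H| = 0.02437 (-32.3 dB); phase: φ = -88.6°.

|H| = 0.02437 (-32.3 dB), φ = -88.6°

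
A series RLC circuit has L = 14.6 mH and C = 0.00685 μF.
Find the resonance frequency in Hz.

Step 1 — Resonance condition Im(Z)=0 gives ω₀ = 1/√(LC).
Step 2 — ω₀ = 1/√(0.0146·6.85e-09) = 1e+05 rad/s.
Step 3 — f₀ = ω₀/(2π) = 1.591e+04 Hz.

f₀ = 1.591e+04 Hz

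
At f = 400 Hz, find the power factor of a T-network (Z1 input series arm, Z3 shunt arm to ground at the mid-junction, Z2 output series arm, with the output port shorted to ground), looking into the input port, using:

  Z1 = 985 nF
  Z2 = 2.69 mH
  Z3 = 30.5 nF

Step 1 — Angular frequency: ω = 2π·f = 2π·400 = 2513 rad/s.
Step 2 — Component impedances:
  Z1: Z = 1/(jωC) = -j/(ω·C) = 0 - j403.9 Ω
  Z2: Z = jωL = j·2513·0.00269 = 0 + j6.761 Ω
  Z3: Z = 1/(jωC) = -j/(ω·C) = 0 - j1.305e+04 Ω
Step 3 — With the output port shorted to ground, the output series arm Z2 runs from the junction to ground; the shunt arm Z3 also runs from the junction to ground. They appear in parallel: Z3 || Z2 = 0 + j6.764 Ω.
Step 4 — Series with input arm Z1: Z_in = Z1 + (Z3 || Z2) = 0 - j397.2 Ω = 397.2∠-90.0° Ω.
Step 5 — Power factor: PF = cos(φ) = Re(Z)/|Z| = 0/397.2 = 0.
Step 6 — Type: Im(Z) = -397.2 ⇒ leading (phase φ = -90.0°).

PF = 0 (leading, φ = -90.0°)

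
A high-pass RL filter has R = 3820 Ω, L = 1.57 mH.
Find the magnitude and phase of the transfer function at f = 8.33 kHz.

Step 1 — Angular frequency: ω = 2π·8330 = 5.234e+04 rad/s.
Step 2 — Transfer function: H(jω) = jωL/(R + jωL).
Step 3 — Numerator jωL = j·82.17; denominator R + jωL = 3820 + j82.17.
Step 4 — H = 0.0004625 + j0.0215.
Step 5 — Magnitude: |H| = 0.02151 (-33.3 dB); phase: φ = 88.8°.

|H| = 0.02151 (-33.3 dB), φ = 88.8°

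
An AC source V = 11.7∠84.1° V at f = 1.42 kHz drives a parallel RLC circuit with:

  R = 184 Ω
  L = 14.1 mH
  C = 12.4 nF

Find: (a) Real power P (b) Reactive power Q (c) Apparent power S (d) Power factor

Step 1 — Angular frequency: ω = 2π·f = 2π·1420 = 8922 rad/s.
Step 2 — Component impedances:
  R: Z = R = 184 Ω
  L: Z = jωL = j·8922·0.0141 = 0 + j125.8 Ω
  C: Z = 1/(jωC) = -j/(ω·C) = 0 - j9039 Ω
Step 3 — Parallel combination: 1/Z_total = 1/R + 1/L + 1/C; Z_total = 59.74 + j86.16 Ω = 104.8∠55.3° Ω.
Step 4 — Source phasor: V = 11.7∠84.1° V = 1.203 + j11.64 V.
Step 5 — Current: I = V / Z = 0.09776 + j0.05382 A = 0.1116∠28.8° A.
Step 6 — Complex power: S = V·I* = 0.744 + j1.073 VA.
Step 7 — Real power: P = Re(S) = 0.744 W.
Step 8 — Reactive power: Q = Im(S) = 1.073 VAR.
Step 9 — Apparent power: |S| = 1.306 VA.
Step 10 — Power factor: PF = P/|S| = 0.5698 (lagging).

(a) P = 0.744 W  (b) Q = 1.073 VAR  (c) S = 1.306 VA  (d) PF = 0.5698 (lagging)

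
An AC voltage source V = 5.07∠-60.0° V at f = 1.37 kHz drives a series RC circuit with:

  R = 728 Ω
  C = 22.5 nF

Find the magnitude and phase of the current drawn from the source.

Step 1 — Angular frequency: ω = 2π·f = 2π·1370 = 8608 rad/s.
Step 2 — Component impedances:
  R: Z = R = 728 Ω
  C: Z = 1/(jωC) = -j/(ω·C) = 0 - j5163 Ω
Step 3 — Series combination: Z_total = R + C = 728 - j5163 Ω = 5214∠-82.0° Ω.
Step 4 — Source phasor: V = 5.07∠-60.0° V = 2.535 - j4.391 V.
Step 5 — Ohm's law: I = V / Z_total = (2.535 - j4.391) / (728 - j5163) = 0.0009017 + j0.0003638 A.
Step 6 — Convert to polar: |I| = 0.0009723 A, ∠I = 22.0°.

I = 0.0009723∠22.0° A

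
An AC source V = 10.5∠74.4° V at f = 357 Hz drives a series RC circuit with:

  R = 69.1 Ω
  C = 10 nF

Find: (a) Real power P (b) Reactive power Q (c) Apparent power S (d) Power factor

Step 1 — Angular frequency: ω = 2π·f = 2π·357 = 2243 rad/s.
Step 2 — Component impedances:
  R: Z = R = 69.1 Ω
  C: Z = 1/(jωC) = -j/(ω·C) = 0 - j4.458e+04 Ω
Step 3 — Series combination: Z_total = R + C = 69.1 - j4.458e+04 Ω = 4.458e+04∠-89.9° Ω.
Step 4 — Source phasor: V = 10.5∠74.4° V = 2.824 + j10.11 V.
Step 5 — Current: I = V / Z = -0.0002268 + j6.369e-05 A = 0.0002355∠164.3° A.
Step 6 — Complex power: S = V·I* = 3.833e-06 - j0.002473 VA.
Step 7 — Real power: P = Re(S) = 3.833e-06 W.
Step 8 — Reactive power: Q = Im(S) = -0.002473 VAR.
Step 9 — Apparent power: |S| = 0.002473 VA.
Step 10 — Power factor: PF = P/|S| = 0.00155 (leading).

(a) P = 3.833e-06 W  (b) Q = -0.002473 VAR  (c) S = 0.002473 VA  (d) PF = 0.00155 (leading)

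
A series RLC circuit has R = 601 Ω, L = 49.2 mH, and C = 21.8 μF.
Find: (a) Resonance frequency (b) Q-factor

Step 1 — Resonance condition Im(Z)=0 gives ω₀ = 1/√(LC).
Step 2 — ω₀ = 1/√(0.0492·2.18e-05) = 965.6 rad/s.
Step 3 — f₀ = ω₀/(2π) = 153.7 Hz.
Step 4 — Series Q: Q = ω₀L/R = 965.6·0.0492/601 = 0.07905.

(a) f₀ = 153.7 Hz  (b) Q = 0.07905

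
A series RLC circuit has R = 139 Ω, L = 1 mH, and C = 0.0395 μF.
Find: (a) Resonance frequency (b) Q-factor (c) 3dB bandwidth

Step 1 — Resonance condition Im(Z)=0 gives ω₀ = 1/√(LC).
Step 2 — ω₀ = 1/√(0.001·3.95e-08) = 1.591e+05 rad/s.
Step 3 — f₀ = ω₀/(2π) = 2.532e+04 Hz.
Step 4 — Series Q: Q = ω₀L/R = 1.591e+05·0.001/139 = 1.145.
Step 5 — 3dB bandwidth: Δω = ω₀/Q = 1.39e+05 rad/s; BW = Δω/(2π) = 2.212e+04 Hz.

(a) f₀ = 2.532e+04 Hz  (b) Q = 1.145  (c) BW = 2.212e+04 Hz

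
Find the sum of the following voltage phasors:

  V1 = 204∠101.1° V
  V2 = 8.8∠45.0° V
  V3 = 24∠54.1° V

Step 1 — Convert each phasor to rectangular form:
  V1 = 204·(cos(101.1°) + j·sin(101.1°)) = -39.27 + j200.2 V
  V2 = 8.8·(cos(45.0°) + j·sin(45.0°)) = 6.223 + j6.223 V
  V3 = 24·(cos(54.1°) + j·sin(54.1°)) = 14.07 + j19.44 V
Step 2 — Sum components: V_total = -18.98 + j225.8 V.
Step 3 — Convert to polar: |V_total| = 226.6 V, ∠V_total = 94.8°.

V_total = 226.6∠94.8° V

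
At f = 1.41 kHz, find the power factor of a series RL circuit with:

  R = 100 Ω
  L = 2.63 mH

Step 1 — Angular frequency: ω = 2π·f = 2π·1410 = 8859 rad/s.
Step 2 — Component impedances:
  R: Z = R = 100 Ω
  L: Z = jωL = j·8859·0.00263 = 0 + j23.3 Ω
Step 3 — Series combination: Z_total = R + L = 100 + j23.3 Ω = 102.7∠13.1° Ω.
Step 4 — Power factor: PF = cos(φ) = Re(Z)/|Z| = 100/102.68 = 0.9739.
Step 5 — Type: Im(Z) = 23.3 ⇒ lagging (phase φ = 13.1°).

PF = 0.9739 (lagging, φ = 13.1°)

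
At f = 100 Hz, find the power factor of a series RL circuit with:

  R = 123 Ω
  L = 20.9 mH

Step 1 — Angular frequency: ω = 2π·f = 2π·100 = 628.3 rad/s.
Step 2 — Component impedances:
  R: Z = R = 123 Ω
  L: Z = jωL = j·628.3·0.0209 = 0 + j13.13 Ω
Step 3 — Series combination: Z_total = R + L = 123 + j13.13 Ω = 123.7∠6.1° Ω.
Step 4 — Power factor: PF = cos(φ) = Re(Z)/|Z| = 123/123.7 = 0.9943.
Step 5 — Type: Im(Z) = 13.13 ⇒ lagging (phase φ = 6.1°).

PF = 0.9943 (lagging, φ = 6.1°)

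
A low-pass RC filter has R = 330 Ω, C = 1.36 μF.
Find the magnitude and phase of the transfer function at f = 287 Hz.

Step 1 — Angular frequency: ω = 2π·287 = 1803 rad/s.
Step 2 — Transfer function: H(jω) = 1/(1 + jωRC).
Step 3 — Denominator: 1 + jωRC = 1 + j·1803·330·1.36e-06 = 1 + j0.8093.
Step 4 — H = 0.6042 - j0.489.
Step 5 — Magnitude: |H| = 0.7773 (-2.2 dB); phase: φ = -39.0°.

|H| = 0.7773 (-2.2 dB), φ = -39.0°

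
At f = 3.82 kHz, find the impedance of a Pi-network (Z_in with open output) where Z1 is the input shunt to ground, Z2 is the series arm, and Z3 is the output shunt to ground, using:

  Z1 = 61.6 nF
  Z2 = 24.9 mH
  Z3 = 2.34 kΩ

Step 1 — Angular frequency: ω = 2π·f = 2π·3820 = 2.4e+04 rad/s.
Step 2 — Component impedances:
  Z1: Z = 1/(jωC) = -j/(ω·C) = 0 - j676.4 Ω
  Z2: Z = jωL = j·2.4e+04·0.0249 = 0 + j597.6 Ω
  Z3: Z = R = 2340 Ω
Step 3 — With open output, the series arm Z2 and the output shunt Z3 appear in series to ground: Z2 + Z3 = 2340 + j597.6 Ω.
Step 4 — Parallel with input shunt Z1: Z_in = Z1 || (Z2 + Z3) = 195.3 - j669.8 Ω = 697.7∠-73.7° Ω.

Z = 195.3 - j669.8 Ω = 697.7∠-73.7° Ω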